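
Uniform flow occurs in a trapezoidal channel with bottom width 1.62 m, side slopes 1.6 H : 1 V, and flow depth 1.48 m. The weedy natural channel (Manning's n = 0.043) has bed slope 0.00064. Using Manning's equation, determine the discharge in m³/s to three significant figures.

3.04 m³/s

A = (b + z·y)·y = (1.62 + 1.6×1.48)×1.48 = 5.902 m²
P = b + 2y√(1+z²) = 1.62 + 2×1.48×√(1+1.6²) = 7.205 m
R = A/P = 5.902/7.205 = 0.8192 m
Q = (1/n)·A·R^(2/3)·S^(1/2) = (1/0.043) × 5.902 × 0.8192^(2/3) × 0.00064^(1/2) = 3.040 m³/s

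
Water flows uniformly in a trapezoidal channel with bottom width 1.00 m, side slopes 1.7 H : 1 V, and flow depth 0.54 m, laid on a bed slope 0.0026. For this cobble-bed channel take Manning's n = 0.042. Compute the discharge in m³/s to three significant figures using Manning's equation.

0.602 m³/s

A = (b + z·y)·y = (1.00 + 1.7×0.54)×0.54 = 1.036 m²
P = b + 2y√(1+z²) = 1.00 + 2×0.54×√(1+1.7²) = 3.130 m
R = A/P = 1.036/3.130 = 0.3309 m
Q = (1/n)·A·R^(2/3)·S^(1/2) = (1/0.042) × 1.036 × 0.3309^(2/3) × 0.0026^(1/2) = 0.6015 m³/s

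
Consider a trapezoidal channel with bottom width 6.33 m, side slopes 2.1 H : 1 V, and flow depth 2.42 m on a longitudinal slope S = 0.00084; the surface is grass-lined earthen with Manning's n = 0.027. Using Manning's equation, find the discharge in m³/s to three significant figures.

A = (b + z·y)·y = (6.33 + 2.1×2.42)×2.42 = 27.62 m²
P = b + 2y√(1+z²) = 6.33 + 2×2.42×√(1+2.1²) = 17.59 m
R = A/P = 27.62/17.59 = 1.570 m
Q = (1/n)·A·R^(2/3)·S^(1/2) = (1/0.027) × 27.62 × 1.570^(2/3) × 0.00084^(1/2) = 40.05 m³/s

40.0 m³/s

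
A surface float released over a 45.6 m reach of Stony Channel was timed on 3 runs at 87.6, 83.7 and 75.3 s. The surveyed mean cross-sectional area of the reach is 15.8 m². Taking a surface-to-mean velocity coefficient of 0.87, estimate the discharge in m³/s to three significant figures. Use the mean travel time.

t̄ = (87.6 + 83.7 + 75.3) / 3 = 82.2 s
v_surface = L / t̄ = 45.6 / 82.2 = 0.5547 m/s
v_mean = 0.87 × 0.5547 = 0.4826 m/s
Q = A × v_mean = 15.8 × 0.4826 = 7.626 m³/s

7.63 m³/s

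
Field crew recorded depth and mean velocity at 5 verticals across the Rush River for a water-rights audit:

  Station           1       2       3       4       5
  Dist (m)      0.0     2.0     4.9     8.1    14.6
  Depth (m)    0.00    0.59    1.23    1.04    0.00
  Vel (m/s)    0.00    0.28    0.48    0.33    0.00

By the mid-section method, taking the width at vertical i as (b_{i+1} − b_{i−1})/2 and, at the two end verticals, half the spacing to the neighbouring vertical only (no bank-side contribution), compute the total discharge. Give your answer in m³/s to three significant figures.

3.87 m³/s

w_2 = (4.9 − 0.0)/2 = 2.45 m; q_2 = 0.28 × 0.59 × 2.45 = 0.4047 m³/s
w_3 = (8.1 − 2.0)/2 = 3.05 m; q_3 = 0.48 × 1.23 × 3.05 = 1.801 m³/s
w_4 = (14.6 − 4.9)/2 = 4.85 m; q_4 = 0.33 × 1.04 × 4.85 = 1.665 m³/s
Stations 1, 5 contribute zero (depth or velocity is 0).
Q = Σ qᵢ = 3.870 m³/s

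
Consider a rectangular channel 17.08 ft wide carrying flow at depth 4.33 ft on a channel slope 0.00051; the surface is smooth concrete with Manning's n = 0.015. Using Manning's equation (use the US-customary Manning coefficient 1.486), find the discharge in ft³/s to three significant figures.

A = b·y = 17.08 × 4.33 = 73.96 ft²
P = b + 2y = 17.08 + 2×4.33 = 25.74 ft
R = A/P = 73.96/25.74 = 2.873 ft
Q = (1.486/n)·A·R^(2/3)·S^(1/2) = (1.486/0.015) × 73.96 × 2.873^(2/3) × 0.00051^(1/2) = 334.4 ft³/s

334 ft³/s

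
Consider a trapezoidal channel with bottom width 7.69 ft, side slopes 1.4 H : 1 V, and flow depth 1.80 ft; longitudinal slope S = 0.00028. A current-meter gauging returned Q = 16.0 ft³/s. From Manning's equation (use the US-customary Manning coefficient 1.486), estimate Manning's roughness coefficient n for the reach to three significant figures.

A = (b + z·y)·y = (7.69 + 1.4×1.80)×1.80 = 18.38 ft²
P = b + 2y√(1+z²) = 7.69 + 2×1.80×√(1+1.4²) = 13.88 ft
R = A/P = 18.38/13.88 = 1.324 ft
n = (1.486/Q)·A·R^(2/3)·S^(1/2) = (1.486/16.0) × 18.38 × 1.206 × 0.01673 = 0.03443

0.0344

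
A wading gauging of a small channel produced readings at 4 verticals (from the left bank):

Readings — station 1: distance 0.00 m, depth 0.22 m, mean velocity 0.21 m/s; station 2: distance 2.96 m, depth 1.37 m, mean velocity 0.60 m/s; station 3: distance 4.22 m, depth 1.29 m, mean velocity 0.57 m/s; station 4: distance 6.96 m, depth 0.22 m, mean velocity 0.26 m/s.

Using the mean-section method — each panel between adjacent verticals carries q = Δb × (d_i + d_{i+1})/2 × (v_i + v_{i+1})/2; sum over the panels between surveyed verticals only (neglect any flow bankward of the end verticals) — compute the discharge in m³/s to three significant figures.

Panel 1-2: Δb = 2.96 m, d̄ = (0.22+1.37)/2 = 0.795, v̄ = (0.21+0.60)/2 = 0.405 → q = 2.96×0.795×0.405 = 0.9530 m³/s
Panel 2-3: Δb = 1.26 m, d̄ = (1.37+1.29)/2 = 1.33, v̄ = (0.60+0.57)/2 = 0.585 → q = 1.26×1.33×0.585 = 0.9803 m³/s
Panel 3-4: Δb = 2.74 m, d̄ = (1.29+0.22)/2 = 0.755, v̄ = (0.57+0.26)/2 = 0.415 → q = 2.74×0.755×0.415 = 0.8585 m³/s
Q = Σ q = 2.792 m³/s

2.79 m³/s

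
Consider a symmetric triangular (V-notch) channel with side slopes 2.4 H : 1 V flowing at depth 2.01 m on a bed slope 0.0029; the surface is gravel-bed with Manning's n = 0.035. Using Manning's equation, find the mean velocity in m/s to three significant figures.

1.46 m/s

A = z·y² = 2.4×2.01² = 9.696 m²
P = 2y√(1+z²) = 2×2.01×√(1+2.4²) = 10.45 m
R = A/P = 9.696/10.45 = 0.9277 m
Q = (1/n)·A·R^(2/3)·S^(1/2) = (1/0.035) × 9.696 × 0.9277^(2/3) × 0.0029^(1/2) = 14.19 m³/s
V = Q/A = 14.19/9.696 = 1.464 m/s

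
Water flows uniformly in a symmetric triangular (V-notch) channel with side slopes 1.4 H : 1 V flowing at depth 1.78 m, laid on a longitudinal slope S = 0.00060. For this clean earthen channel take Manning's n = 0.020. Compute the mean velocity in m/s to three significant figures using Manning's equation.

0.988 m/s

A = z·y² = 1.4×1.78² = 4.436 m²
P = 2y√(1+z²) = 2×1.78×√(1+1.4²) = 6.125 m
R = A/P = 4.436/6.125 = 0.7242 m
Q = (1/n)·A·R^(2/3)·S^(1/2) = (1/0.020) × 4.436 × 0.7242^(2/3) × 0.00060^(1/2) = 4.381 m³/s
V = Q/A = 4.381/4.436 = 0.9877 m/s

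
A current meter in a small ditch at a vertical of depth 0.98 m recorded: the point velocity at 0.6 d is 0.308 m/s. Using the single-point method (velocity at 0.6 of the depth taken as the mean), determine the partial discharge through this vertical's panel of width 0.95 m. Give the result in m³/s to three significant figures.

v̄ = v₀.₆ = 0.308 m/s
q = v̄ × d × w = 0.3080 × 0.98 × 0.95 = 0.2867 m³/s

0.287 m³/s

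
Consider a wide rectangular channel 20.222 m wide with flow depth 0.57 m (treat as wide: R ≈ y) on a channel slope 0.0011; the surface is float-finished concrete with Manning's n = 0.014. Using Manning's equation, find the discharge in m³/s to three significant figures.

18.8 m³/s

A = b·y = 20.222 × 0.57 = 11.53 m²
Wide channel: R ≈ y = 0.57 m
Q = (1/n)·A·R^(2/3)·S^(1/2) = (1/0.014) × 11.53 × 0.5700^(2/3) × 0.0011^(1/2) = 18.77 m³/s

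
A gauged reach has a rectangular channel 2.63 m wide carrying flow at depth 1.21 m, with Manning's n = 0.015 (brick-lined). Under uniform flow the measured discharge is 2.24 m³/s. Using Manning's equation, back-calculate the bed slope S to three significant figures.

A = b·y = 2.63 × 1.21 = 3.182 m²
P = b + 2y = 2.63 + 2×1.21 = 5.050 m
R = A/P = 3.182/5.050 = 0.6302 m
S = (Q·n / (1·A·R^(2/3)))² = (2.24×0.015 / (1×3.182×0.7350))² = 0.0002063

0.000206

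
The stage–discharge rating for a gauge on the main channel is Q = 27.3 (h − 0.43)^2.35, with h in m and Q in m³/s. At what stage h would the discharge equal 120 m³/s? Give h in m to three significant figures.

h − h₀ = (Q/C)^(1/b) = (120/27.3)^(1/2.35) = 1.878 m
h = 0.43 + 1.878 = 2.308 m

2.31 m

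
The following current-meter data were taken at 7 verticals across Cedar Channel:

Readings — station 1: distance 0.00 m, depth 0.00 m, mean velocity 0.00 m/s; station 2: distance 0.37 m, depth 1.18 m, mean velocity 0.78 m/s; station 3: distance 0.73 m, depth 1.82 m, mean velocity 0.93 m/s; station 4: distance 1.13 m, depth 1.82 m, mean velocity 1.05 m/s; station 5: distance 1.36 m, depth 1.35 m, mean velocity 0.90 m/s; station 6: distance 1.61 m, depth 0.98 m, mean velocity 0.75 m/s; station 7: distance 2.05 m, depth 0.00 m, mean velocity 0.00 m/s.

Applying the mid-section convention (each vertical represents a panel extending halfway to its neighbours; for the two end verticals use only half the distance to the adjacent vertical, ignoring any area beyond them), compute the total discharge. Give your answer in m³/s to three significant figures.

w_2 = (0.73 − 0.00)/2 = 0.365 m; q_2 = 0.78 × 1.18 × 0.365 = 0.3359 m³/s
w_3 = (1.13 − 0.37)/2 = 0.38 m; q_3 = 0.93 × 1.82 × 0.38 = 0.6432 m³/s
w_4 = (1.36 − 0.73)/2 = 0.315 m; q_4 = 1.05 × 1.82 × 0.315 = 0.6020 m³/s
w_5 = (1.61 − 1.13)/2 = 0.24 m; q_5 = 0.90 × 1.35 × 0.24 = 0.2916 m³/s
w_6 = (2.05 − 1.36)/2 = 0.345 m; q_6 = 0.75 × 0.98 × 0.345 = 0.2536 m³/s
Stations 1, 7 contribute zero (depth or velocity is 0).
Q = Σ qᵢ = 2.126 m³/s

2.13 m³/s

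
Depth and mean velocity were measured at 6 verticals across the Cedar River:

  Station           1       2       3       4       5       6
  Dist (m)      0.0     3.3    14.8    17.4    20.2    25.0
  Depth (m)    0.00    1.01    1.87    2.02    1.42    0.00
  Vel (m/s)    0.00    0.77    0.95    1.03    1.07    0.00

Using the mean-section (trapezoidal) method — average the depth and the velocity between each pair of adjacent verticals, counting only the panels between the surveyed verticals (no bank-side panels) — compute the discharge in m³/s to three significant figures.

Panel 1-2: Δb = 3.3 m, d̄ = (0.00+1.01)/2 = 0.505, v̄ = (0.00+0.77)/2 = 0.385 → q = 3.3×0.505×0.385 = 0.6416 m³/s
Panel 2-3: Δb = 11.5 m, d̄ = (1.01+1.87)/2 = 1.44, v̄ = (0.77+0.95)/2 = 0.86 → q = 11.5×1.44×0.86 = 14.24 m³/s
Panel 3-4: Δb = 2.6 m, d̄ = (1.87+2.02)/2 = 1.945, v̄ = (0.95+1.03)/2 = 0.99 → q = 2.6×1.945×0.99 = 5.006 m³/s
Panel 4-5: Δb = 2.8 m, d̄ = (2.02+1.42)/2 = 1.72, v̄ = (1.03+1.07)/2 = 1.05 → q = 2.8×1.72×1.05 = 5.057 m³/s
Panel 5-6: Δb = 4.8 m, d̄ = (1.42+0.00)/2 = 0.71, v̄ = (1.07+0.00)/2 = 0.535 → q = 4.8×0.71×0.535 = 1.823 m³/s
Q = Σ q = 26.77 m³/s

26.8 m³/s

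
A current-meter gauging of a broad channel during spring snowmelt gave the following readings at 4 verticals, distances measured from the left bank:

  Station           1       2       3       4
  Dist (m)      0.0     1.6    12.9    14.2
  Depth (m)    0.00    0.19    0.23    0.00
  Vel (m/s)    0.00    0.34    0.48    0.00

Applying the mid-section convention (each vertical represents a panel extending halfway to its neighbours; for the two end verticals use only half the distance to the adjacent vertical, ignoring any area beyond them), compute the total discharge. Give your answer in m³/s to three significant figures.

1.11 m³/s

w_2 = (12.9 − 0.0)/2 = 6.45 m; q_2 = 0.34 × 0.19 × 6.45 = 0.4167 m³/s
w_3 = (14.2 − 1.6)/2 = 6.3 m; q_3 = 0.48 × 0.23 × 6.3 = 0.6955 m³/s
Stations 1, 4 contribute zero (depth or velocity is 0).
Q = Σ qᵢ = 1.112 m³/s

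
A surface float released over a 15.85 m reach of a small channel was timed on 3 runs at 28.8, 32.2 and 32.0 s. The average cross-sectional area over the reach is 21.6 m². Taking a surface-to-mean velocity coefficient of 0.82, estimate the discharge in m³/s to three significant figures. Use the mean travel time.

t̄ = (28.8 + 32.2 + 32.0) / 3 = 31 s
v_surface = L / t̄ = 15.85 / 31 = 0.5113 m/s
v_mean = 0.82 × 0.5113 = 0.4193 m/s
Q = A × v_mean = 21.6 × 0.4193 = 9.056 m³/s

9.06 m³/s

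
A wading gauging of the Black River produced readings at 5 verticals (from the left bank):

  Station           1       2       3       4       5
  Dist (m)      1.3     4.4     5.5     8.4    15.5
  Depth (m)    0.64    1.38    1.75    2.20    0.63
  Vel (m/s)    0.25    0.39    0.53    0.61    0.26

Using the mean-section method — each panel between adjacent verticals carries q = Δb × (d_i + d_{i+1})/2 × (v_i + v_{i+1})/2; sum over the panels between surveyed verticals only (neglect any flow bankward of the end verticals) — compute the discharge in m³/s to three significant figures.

9.43 m³/s

Panel 1-2: Δb = 3.1 m, d̄ = (0.64+1.38)/2 = 1.01, v̄ = (0.25+0.39)/2 = 0.32 → q = 3.1×1.01×0.32 = 1.002 m³/s
Panel 2-3: Δb = 1.1 m, d̄ = (1.38+1.75)/2 = 1.565, v̄ = (0.39+0.53)/2 = 0.46 → q = 1.1×1.565×0.46 = 0.7919 m³/s
Panel 3-4: Δb = 2.9 m, d̄ = (1.75+2.20)/2 = 1.975, v̄ = (0.53+0.61)/2 = 0.57 → q = 2.9×1.975×0.57 = 3.265 m³/s
Panel 4-5: Δb = 7.1 m, d̄ = (2.20+0.63)/2 = 1.415, v̄ = (0.61+0.26)/2 = 0.435 → q = 7.1×1.415×0.435 = 4.370 m³/s
Q = Σ q = 9.429 m³/s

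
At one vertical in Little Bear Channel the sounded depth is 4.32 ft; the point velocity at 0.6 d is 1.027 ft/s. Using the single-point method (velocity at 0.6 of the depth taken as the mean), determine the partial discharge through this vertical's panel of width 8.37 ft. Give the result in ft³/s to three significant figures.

v̄ = v₀.₆ = 1.027 ft/s
q = v̄ × d × w = 1.027 × 4.32 × 8.37 = 37.13 ft³/s

37.1 ft³/s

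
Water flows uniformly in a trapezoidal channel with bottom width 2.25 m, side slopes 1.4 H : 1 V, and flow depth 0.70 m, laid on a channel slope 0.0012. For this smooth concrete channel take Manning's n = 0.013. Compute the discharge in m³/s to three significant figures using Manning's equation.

A = (b + z·y)·y = (2.25 + 1.4×0.70)×0.70 = 2.261 m²
P = b + 2y√(1+z²) = 2.25 + 2×0.70×√(1+1.4²) = 4.659 m
R = A/P = 2.261/4.659 = 0.4853 m
Q = (1/n)·A·R^(2/3)·S^(1/2) = (1/0.013) × 2.261 × 0.4853^(2/3) × 0.0012^(1/2) = 3.721 m³/s

3.72 m³/s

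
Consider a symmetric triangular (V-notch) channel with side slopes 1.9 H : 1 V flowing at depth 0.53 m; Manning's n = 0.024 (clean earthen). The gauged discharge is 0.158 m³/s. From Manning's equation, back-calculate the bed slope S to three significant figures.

0.000349

A = z·y² = 1.9×0.53² = 0.5337 m²
P = 2y√(1+z²) = 2×0.53×√(1+1.9²) = 2.276 m
R = A/P = 0.5337/2.276 = 0.2345 m
S = (Q·n / (1·A·R^(2/3)))² = (0.158×0.024 / (1×0.5337×0.3803))² = 0.0003491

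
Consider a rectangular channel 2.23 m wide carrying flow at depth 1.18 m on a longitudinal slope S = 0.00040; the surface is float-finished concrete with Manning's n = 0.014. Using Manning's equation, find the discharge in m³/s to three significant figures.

A = b·y = 2.23 × 1.18 = 2.631 m²
P = b + 2y = 2.23 + 2×1.18 = 4.590 m
R = A/P = 2.631/4.590 = 0.5733 m
Q = (1/n)·A·R^(2/3)·S^(1/2) = (1/0.014) × 2.631 × 0.5733^(2/3) × 0.00040^(1/2) = 2.594 m³/s

2.59 m³/s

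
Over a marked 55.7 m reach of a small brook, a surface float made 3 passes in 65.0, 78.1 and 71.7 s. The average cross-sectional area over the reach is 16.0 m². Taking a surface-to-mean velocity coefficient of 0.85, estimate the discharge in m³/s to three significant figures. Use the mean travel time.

10.6 m³/s

t̄ = (65.0 + 78.1 + 71.7) / 3 = 71.6 s
v_surface = L / t̄ = 55.7 / 71.6 = 0.7779 m/s
v_mean = 0.85 × 0.7779 = 0.6612 m/s
Q = A × v_mean = 16.0 × 0.6612 = 10.58 m³/s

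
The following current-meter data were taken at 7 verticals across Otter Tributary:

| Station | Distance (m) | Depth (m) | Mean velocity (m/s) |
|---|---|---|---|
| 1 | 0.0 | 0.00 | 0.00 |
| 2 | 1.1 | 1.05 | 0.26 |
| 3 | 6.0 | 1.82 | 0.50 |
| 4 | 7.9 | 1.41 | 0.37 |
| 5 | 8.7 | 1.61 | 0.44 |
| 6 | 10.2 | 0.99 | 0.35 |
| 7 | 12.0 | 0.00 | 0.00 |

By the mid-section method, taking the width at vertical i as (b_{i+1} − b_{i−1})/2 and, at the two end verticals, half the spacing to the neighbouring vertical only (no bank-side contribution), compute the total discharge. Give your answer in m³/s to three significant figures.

6.00 m³/s

w_2 = (6.0 − 0.0)/2 = 3 m; q_2 = 0.26 × 1.05 × 3 = 0.8190 m³/s
w_3 = (7.9 − 1.1)/2 = 3.4 m; q_3 = 0.50 × 1.82 × 3.4 = 3.094 m³/s
w_4 = (8.7 − 6.0)/2 = 1.35 m; q_4 = 0.37 × 1.41 × 1.35 = 0.7043 m³/s
w_5 = (10.2 − 7.9)/2 = 1.15 m; q_5 = 0.44 × 1.61 × 1.15 = 0.8147 m³/s
w_6 = (12.0 − 8.7)/2 = 1.65 m; q_6 = 0.35 × 0.99 × 1.65 = 0.5717 m³/s
Stations 1, 7 contribute zero (depth or velocity is 0).
Q = Σ qᵢ = 6.004 m³/s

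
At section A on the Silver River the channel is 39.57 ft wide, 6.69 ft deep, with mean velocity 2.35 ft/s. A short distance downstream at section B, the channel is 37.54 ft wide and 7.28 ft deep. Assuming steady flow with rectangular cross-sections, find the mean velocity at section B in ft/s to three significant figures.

Q = A₁V₁ = (39.57×6.69) × 2.35 = 622.1 ft³/s
A₂ = 37.54 × 7.28 = 273.3 ft²
V₂ = Q/A₂ = 622.1/273.3 = 2.276 ft/s

2.28 ft/s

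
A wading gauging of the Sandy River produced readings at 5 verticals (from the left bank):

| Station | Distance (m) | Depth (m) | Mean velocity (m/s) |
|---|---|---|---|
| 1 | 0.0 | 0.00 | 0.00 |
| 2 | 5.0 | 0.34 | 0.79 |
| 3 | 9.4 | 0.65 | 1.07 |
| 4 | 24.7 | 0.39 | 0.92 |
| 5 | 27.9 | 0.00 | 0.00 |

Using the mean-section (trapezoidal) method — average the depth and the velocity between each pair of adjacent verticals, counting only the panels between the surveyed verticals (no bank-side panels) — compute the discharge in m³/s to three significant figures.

Panel 1-2: Δb = 5 m, d̄ = (0.00+0.34)/2 = 0.17, v̄ = (0.00+0.79)/2 = 0.395 → q = 5×0.17×0.395 = 0.3358 m³/s
Panel 2-3: Δb = 4.4 m, d̄ = (0.34+0.65)/2 = 0.495, v̄ = (0.79+1.07)/2 = 0.93 → q = 4.4×0.495×0.93 = 2.026 m³/s
Panel 3-4: Δb = 15.3 m, d̄ = (0.65+0.39)/2 = 0.52, v̄ = (1.07+0.92)/2 = 0.995 → q = 15.3×0.52×0.995 = 7.916 m³/s
Panel 4-5: Δb = 3.2 m, d̄ = (0.39+0.00)/2 = 0.195, v̄ = (0.92+0.00)/2 = 0.46 → q = 3.2×0.195×0.46 = 0.2870 m³/s
Q = Σ q = 10.56 m³/s

10.6 m³/s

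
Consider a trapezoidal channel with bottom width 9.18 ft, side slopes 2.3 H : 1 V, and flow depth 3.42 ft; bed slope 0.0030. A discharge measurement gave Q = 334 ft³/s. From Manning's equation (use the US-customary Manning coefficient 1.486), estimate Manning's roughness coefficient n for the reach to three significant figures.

0.0241

A = (b + z·y)·y = (9.18 + 2.3×3.42)×3.42 = 58.30 ft²
P = b + 2y√(1+z²) = 9.18 + 2×3.42×√(1+2.3²) = 26.33 ft
R = A/P = 58.30/26.33 = 2.214 ft
n = (1.486/Q)·A·R^(2/3)·S^(1/2) = (1.486/334) × 58.30 × 1.699 × 0.05477 = 0.02413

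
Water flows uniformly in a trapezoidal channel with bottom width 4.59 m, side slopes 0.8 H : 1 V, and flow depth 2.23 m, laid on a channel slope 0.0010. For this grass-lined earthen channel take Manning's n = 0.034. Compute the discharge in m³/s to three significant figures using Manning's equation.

16.4 m³/s

A = (b + z·y)·y = (4.59 + 0.8×2.23)×2.23 = 14.21 m²
P = b + 2y√(1+z²) = 4.59 + 2×2.23×√(1+0.8²) = 10.30 m
R = A/P = 14.21/10.30 = 1.380 m
Q = (1/n)·A·R^(2/3)·S^(1/2) = (1/0.034) × 14.21 × 1.380^(2/3) × 0.0010^(1/2) = 16.39 m³/s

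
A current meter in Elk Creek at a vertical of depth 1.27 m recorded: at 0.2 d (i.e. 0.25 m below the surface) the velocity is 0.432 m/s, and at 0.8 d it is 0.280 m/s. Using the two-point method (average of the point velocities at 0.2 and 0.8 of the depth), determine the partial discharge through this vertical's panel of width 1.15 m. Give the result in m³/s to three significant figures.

v̄ = (0.432 + 0.280) / 2 = 0.3560 m/s
q = v̄ × d × w = 0.3560 × 1.27 × 1.15 = 0.5199 m³/s

0.520 m³/s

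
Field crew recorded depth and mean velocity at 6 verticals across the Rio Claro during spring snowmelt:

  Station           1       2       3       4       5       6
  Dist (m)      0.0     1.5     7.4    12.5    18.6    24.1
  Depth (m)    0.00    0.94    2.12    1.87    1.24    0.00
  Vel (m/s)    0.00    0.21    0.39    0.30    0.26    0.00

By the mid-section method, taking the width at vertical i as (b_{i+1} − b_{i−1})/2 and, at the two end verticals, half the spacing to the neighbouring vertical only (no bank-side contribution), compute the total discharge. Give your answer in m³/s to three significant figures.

10.3 m³/s

w_2 = (7.4 − 0.0)/2 = 3.7 m; q_2 = 0.21 × 0.94 × 3.7 = 0.7304 m³/s
w_3 = (12.5 − 1.5)/2 = 5.5 m; q_3 = 0.39 × 2.12 × 5.5 = 4.547 m³/s
w_4 = (18.6 − 7.4)/2 = 5.6 m; q_4 = 0.30 × 1.87 × 5.6 = 3.142 m³/s
w_5 = (24.1 − 12.5)/2 = 5.8 m; q_5 = 0.26 × 1.24 × 5.8 = 1.870 m³/s
Stations 1, 6 contribute zero (depth or velocity is 0).
Q = Σ qᵢ = 10.29 m³/s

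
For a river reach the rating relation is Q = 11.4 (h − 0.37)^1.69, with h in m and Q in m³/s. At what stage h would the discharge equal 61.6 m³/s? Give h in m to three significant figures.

3.08 m

h − h₀ = (Q/C)^(1/b) = (61.6/11.4)^(1/1.69) = 2.714 m
h = 0.37 + 2.714 = 3.084 m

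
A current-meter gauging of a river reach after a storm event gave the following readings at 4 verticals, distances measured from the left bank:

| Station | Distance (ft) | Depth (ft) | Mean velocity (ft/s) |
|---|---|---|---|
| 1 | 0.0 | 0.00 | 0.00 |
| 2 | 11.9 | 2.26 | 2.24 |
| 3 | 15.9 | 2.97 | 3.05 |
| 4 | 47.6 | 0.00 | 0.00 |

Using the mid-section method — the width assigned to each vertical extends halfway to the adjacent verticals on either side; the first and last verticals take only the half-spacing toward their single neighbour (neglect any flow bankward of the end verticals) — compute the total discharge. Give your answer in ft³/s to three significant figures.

202 ft³/s

w_2 = (15.9 − 0.0)/2 = 7.95 ft; q_2 = 2.24 × 2.26 × 7.95 = 40.25 ft³/s
w_3 = (47.6 − 11.9)/2 = 17.85 ft; q_3 = 3.05 × 2.97 × 17.85 = 161.7 ft³/s
Stations 1, 4 contribute zero (depth or velocity is 0).
Q = Σ qᵢ = 201.9 ft³/s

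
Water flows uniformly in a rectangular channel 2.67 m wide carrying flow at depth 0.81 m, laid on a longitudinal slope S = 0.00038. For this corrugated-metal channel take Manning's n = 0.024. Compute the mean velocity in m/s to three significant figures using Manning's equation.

0.514 m/s

A = b·y = 2.67 × 0.81 = 2.163 m²
P = b + 2y = 2.67 + 2×0.81 = 4.290 m
R = A/P = 2.163/4.290 = 0.5041 m
Q = (1/n)·A·R^(2/3)·S^(1/2) = (1/0.024) × 2.163 × 0.5041^(2/3) × 0.00038^(1/2) = 1.113 m³/s
V = Q/A = 1.113/2.163 = 0.5145 m/s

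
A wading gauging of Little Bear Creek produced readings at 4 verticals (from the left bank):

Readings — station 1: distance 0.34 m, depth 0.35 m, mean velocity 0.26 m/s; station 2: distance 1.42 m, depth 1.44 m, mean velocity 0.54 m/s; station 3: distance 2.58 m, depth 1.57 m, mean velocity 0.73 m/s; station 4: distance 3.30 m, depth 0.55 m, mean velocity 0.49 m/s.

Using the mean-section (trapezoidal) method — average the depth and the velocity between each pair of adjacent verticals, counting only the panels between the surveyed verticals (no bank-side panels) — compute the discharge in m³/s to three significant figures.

Panel 1-2: Δb = 1.08 m, d̄ = (0.35+1.44)/2 = 0.895, v̄ = (0.26+0.54)/2 = 0.4 → q = 1.08×0.895×0.4 = 0.3866 m³/s
Panel 2-3: Δb = 1.16 m, d̄ = (1.44+1.57)/2 = 1.505, v̄ = (0.54+0.73)/2 = 0.635 → q = 1.16×1.505×0.635 = 1.109 m³/s
Panel 3-4: Δb = 0.72 m, d̄ = (1.57+0.55)/2 = 1.06, v̄ = (0.73+0.49)/2 = 0.61 → q = 0.72×1.06×0.61 = 0.4656 m³/s
Q = Σ q = 1.961 m³/s

1.96 m³/s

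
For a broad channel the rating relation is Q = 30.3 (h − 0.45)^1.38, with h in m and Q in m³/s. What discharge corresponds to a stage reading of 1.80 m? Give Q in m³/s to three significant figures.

45.8 m³/s

Q = 30.3 × (1.80 − 0.45)^1.38 = 30.3 × 1.35^1.38 = 45.85 m³/s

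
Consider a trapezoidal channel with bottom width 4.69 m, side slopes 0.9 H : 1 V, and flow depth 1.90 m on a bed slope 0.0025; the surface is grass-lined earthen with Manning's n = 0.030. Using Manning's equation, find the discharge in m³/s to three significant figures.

23.4 m³/s

A = (b + z·y)·y = (4.69 + 0.9×1.90)×1.90 = 12.16 m²
P = b + 2y√(1+z²) = 4.69 + 2×1.90×√(1+0.9²) = 9.802 m
R = A/P = 12.16/9.802 = 1.241 m
Q = (1/n)·A·R^(2/3)·S^(1/2) = (1/0.030) × 12.16 × 1.241^(2/3) × 0.0025^(1/2) = 23.40 m³/s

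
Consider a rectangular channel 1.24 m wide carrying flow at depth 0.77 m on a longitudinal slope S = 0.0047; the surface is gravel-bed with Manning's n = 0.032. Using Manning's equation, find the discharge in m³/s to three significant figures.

1.00 m³/s

A = b·y = 1.24 × 0.77 = 0.9548 m²
P = b + 2y = 1.24 + 2×0.77 = 2.780 m
R = A/P = 0.9548/2.780 = 0.3435 m
Q = (1/n)·A·R^(2/3)·S^(1/2) = (1/0.032) × 0.9548 × 0.3435^(2/3) × 0.0047^(1/2) = 1.003 m³/s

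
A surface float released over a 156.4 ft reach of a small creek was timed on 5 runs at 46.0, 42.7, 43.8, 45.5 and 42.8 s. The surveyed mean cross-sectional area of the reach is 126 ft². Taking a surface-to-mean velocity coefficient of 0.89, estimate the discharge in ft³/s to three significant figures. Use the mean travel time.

397 ft³/s

t̄ = (46.0 + 42.7 + 43.8 + 45.5 + 42.8) / 5 = 44.16 s
v_surface = L / t̄ = 156.4 / 44.16 = 3.542 ft/s
v_mean = 0.89 × 3.542 = 3.152 ft/s
Q = A × v_mean = 126 × 3.152 = 397.2 ft³/s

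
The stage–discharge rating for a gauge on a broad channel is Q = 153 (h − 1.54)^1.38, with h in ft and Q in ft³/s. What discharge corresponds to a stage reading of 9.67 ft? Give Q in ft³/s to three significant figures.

2760 ft³/s

Q = 153 × (9.67 − 1.54)^1.38 = 153 × 8.13^1.38 = 2758 ft³/s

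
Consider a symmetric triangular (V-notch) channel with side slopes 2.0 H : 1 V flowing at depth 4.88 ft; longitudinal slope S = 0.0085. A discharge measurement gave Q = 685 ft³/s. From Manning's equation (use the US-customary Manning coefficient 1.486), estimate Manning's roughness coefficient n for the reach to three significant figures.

0.0160

A = z·y² = 2.0×4.88² = 47.63 ft²
P = 2y√(1+z²) = 2×4.88×√(1+2.0²) = 21.82 ft
R = A/P = 47.63/21.82 = 2.182 ft
n = (1.486/Q)·A·R^(2/3)·S^(1/2) = (1.486/685) × 47.63 × 1.683 × 0.09220 = 0.01603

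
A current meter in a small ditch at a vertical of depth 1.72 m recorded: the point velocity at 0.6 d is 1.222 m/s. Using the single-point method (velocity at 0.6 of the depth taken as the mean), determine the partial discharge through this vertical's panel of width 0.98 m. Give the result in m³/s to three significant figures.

v̄ = v₀.₆ = 1.222 m/s
q = v̄ × d × w = 1.222 × 1.72 × 0.98 = 2.060 m³/s

2.06 m³/s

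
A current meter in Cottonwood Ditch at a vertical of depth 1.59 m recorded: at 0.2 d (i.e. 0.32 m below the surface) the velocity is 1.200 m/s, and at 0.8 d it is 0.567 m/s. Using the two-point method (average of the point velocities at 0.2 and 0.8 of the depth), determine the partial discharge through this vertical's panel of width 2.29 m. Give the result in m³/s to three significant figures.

v̄ = (1.200 + 0.567) / 2 = 0.8835 m/s
q = v̄ × d × w = 0.8835 × 1.59 × 2.29 = 3.217 m³/s

3.22 m³/s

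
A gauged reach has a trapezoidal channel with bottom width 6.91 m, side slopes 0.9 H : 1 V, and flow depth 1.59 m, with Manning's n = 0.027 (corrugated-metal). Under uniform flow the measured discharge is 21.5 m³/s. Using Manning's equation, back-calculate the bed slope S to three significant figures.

0.00153

A = (b + z·y)·y = (6.91 + 0.9×1.59)×1.59 = 13.26 m²
P = b + 2y√(1+z²) = 6.91 + 2×1.59×√(1+0.9²) = 11.19 m
R = A/P = 13.26/11.19 = 1.185 m
S = (Q·n / (1·A·R^(2/3)))² = (21.5×0.027 / (1×13.26×1.120))² = 0.001527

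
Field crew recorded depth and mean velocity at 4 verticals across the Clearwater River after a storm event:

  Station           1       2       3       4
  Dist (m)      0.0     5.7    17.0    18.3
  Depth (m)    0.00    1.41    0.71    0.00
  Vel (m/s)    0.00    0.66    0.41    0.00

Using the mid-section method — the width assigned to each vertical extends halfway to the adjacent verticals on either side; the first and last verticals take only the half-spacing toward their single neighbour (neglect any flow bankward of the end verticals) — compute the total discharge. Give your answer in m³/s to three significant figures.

w_2 = (17.0 − 0.0)/2 = 8.5 m; q_2 = 0.66 × 1.41 × 8.5 = 7.910 m³/s
w_3 = (18.3 − 5.7)/2 = 6.3 m; q_3 = 0.41 × 0.71 × 6.3 = 1.834 m³/s
Stations 1, 4 contribute zero (depth or velocity is 0).
Q = Σ qᵢ = 9.744 m³/s

9.74 m³/s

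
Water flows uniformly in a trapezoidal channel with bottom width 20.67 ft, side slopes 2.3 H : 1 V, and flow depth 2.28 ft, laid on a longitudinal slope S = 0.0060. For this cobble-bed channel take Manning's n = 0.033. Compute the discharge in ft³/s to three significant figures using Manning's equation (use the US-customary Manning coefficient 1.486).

309 ft³/s

A = (b + z·y)·y = (20.67 + 2.3×2.28)×2.28 = 59.08 ft²
P = b + 2y√(1+z²) = 20.67 + 2×2.28×√(1+2.3²) = 32.11 ft
R = A/P = 59.08/32.11 = 1.840 ft
Q = (1.486/n)·A·R^(2/3)·S^(1/2) = (1.486/0.033) × 59.08 × 1.840^(2/3) × 0.0060^(1/2) = 309.5 ft³/s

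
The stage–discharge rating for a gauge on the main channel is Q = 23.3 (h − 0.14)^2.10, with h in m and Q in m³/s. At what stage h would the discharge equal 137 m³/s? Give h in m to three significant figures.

h − h₀ = (Q/C)^(1/b) = (137/23.3)^(1/2.10) = 2.325 m
h = 0.14 + 2.325 = 2.465 m

2.46 m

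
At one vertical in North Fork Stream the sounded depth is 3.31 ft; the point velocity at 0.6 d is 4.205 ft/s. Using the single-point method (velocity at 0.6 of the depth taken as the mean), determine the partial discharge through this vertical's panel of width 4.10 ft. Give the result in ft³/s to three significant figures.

57.1 ft³/s

v̄ = v₀.₆ = 4.205 ft/s
q = v̄ × d × w = 4.205 × 3.31 × 4.10 = 57.07 ft³/s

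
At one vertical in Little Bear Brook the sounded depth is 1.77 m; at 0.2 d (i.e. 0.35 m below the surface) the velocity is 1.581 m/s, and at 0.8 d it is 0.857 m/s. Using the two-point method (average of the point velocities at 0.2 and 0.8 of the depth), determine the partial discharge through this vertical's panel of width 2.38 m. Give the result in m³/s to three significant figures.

5.14 m³/s

v̄ = (1.581 + 0.857) / 2 = 1.219 m/s
q = v̄ × d × w = 1.219 × 1.77 × 2.38 = 5.135 m³/s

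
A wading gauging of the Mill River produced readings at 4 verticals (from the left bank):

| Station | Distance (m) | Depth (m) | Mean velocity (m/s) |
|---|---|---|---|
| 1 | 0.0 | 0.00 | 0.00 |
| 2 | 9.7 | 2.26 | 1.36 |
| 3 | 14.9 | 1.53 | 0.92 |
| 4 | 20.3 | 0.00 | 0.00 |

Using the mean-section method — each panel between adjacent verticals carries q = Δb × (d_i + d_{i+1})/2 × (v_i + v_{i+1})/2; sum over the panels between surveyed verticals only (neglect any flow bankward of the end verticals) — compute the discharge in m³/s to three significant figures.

Panel 1-2: Δb = 9.7 m, d̄ = (0.00+2.26)/2 = 1.13, v̄ = (0.00+1.36)/2 = 0.68 → q = 9.7×1.13×0.68 = 7.453 m³/s
Panel 2-3: Δb = 5.2 m, d̄ = (2.26+1.53)/2 = 1.895, v̄ = (1.36+0.92)/2 = 1.14 → q = 5.2×1.895×1.14 = 11.23 m³/s
Panel 3-4: Δb = 5.4 m, d̄ = (1.53+0.00)/2 = 0.765, v̄ = (0.92+0.00)/2 = 0.46 → q = 5.4×0.765×0.46 = 1.900 m³/s
Q = Σ q = 20.59 m³/s

20.6 m³/s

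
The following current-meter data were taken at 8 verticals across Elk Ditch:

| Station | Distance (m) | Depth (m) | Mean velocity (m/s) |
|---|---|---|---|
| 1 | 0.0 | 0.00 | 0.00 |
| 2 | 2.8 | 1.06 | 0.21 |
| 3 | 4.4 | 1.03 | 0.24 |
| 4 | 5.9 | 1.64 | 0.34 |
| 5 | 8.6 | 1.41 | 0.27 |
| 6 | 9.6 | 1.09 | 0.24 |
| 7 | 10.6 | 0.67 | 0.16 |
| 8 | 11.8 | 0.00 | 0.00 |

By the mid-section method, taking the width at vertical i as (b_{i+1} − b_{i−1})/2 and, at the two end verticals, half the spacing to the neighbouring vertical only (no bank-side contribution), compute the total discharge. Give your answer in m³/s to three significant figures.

3.13 m³/s

w_2 = (4.4 − 0.0)/2 = 2.2 m; q_2 = 0.21 × 1.06 × 2.2 = 0.4897 m³/s
w_3 = (5.9 − 2.8)/2 = 1.55 m; q_3 = 0.24 × 1.03 × 1.55 = 0.3832 m³/s
w_4 = (8.6 − 4.4)/2 = 2.1 m; q_4 = 0.34 × 1.64 × 2.1 = 1.171 m³/s
w_5 = (9.6 − 5.9)/2 = 1.85 m; q_5 = 0.27 × 1.41 × 1.85 = 0.7043 m³/s
w_6 = (10.6 − 8.6)/2 = 1 m; q_6 = 0.24 × 1.09 × 1 = 0.2616 m³/s
w_7 = (11.8 − 9.6)/2 = 1.1 m; q_7 = 0.16 × 0.67 × 1.1 = 0.1179 m³/s
Stations 1, 8 contribute zero (depth or velocity is 0).
Q = Σ qᵢ = 3.128 m³/s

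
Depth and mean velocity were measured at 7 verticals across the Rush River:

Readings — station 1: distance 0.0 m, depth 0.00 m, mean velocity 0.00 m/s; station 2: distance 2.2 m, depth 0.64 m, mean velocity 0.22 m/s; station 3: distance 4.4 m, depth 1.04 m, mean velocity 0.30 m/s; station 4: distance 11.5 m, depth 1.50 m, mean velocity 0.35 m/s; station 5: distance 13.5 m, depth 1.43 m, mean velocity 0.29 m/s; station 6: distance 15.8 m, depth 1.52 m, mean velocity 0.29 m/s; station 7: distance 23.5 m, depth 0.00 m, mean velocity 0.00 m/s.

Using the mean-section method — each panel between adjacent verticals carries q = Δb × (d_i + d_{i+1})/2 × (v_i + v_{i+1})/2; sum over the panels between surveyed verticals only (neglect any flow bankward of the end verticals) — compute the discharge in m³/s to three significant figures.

Panel 1-2: Δb = 2.2 m, d̄ = (0.00+0.64)/2 = 0.32, v̄ = (0.00+0.22)/2 = 0.11 → q = 2.2×0.32×0.11 = 0.07744 m³/s
Panel 2-3: Δb = 2.2 m, d̄ = (0.64+1.04)/2 = 0.84, v̄ = (0.22+0.30)/2 = 0.26 → q = 2.2×0.84×0.26 = 0.4805 m³/s
Panel 3-4: Δb = 7.1 m, d̄ = (1.04+1.50)/2 = 1.27, v̄ = (0.30+0.35)/2 = 0.325 → q = 7.1×1.27×0.325 = 2.931 m³/s
Panel 4-5: Δb = 2 m, d̄ = (1.50+1.43)/2 = 1.465, v̄ = (0.35+0.29)/2 = 0.32 → q = 2×1.465×0.32 = 0.9376 m³/s
Panel 5-6: Δb = 2.3 m, d̄ = (1.43+1.52)/2 = 1.475, v̄ = (0.29+0.29)/2 = 0.29 → q = 2.3×1.475×0.29 = 0.9838 m³/s
Panel 6-7: Δb = 7.7 m, d̄ = (1.52+0.00)/2 = 0.76, v̄ = (0.29+0.00)/2 = 0.145 → q = 7.7×0.76×0.145 = 0.8485 m³/s
Q = Σ q = 6.258 m³/s

6.26 m³/s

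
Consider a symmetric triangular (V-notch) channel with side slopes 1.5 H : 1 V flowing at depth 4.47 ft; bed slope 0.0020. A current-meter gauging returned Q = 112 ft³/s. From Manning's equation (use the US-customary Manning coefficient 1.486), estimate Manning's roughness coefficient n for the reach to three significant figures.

0.0269

A = z·y² = 1.5×4.47² = 29.97 ft²
P = 2y√(1+z²) = 2×4.47×√(1+1.5²) = 16.12 ft
R = A/P = 29.97/16.12 = 1.860 ft
n = (1.486/Q)·A·R^(2/3)·S^(1/2) = (1.486/112) × 29.97 × 1.512 × 0.04472 = 0.02689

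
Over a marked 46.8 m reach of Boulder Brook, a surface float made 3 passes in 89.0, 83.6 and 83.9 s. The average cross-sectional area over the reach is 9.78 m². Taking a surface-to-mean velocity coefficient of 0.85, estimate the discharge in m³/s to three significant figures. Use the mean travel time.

t̄ = (89.0 + 83.6 + 83.9) / 3 = 85.5 s
v_surface = L / t̄ = 46.8 / 85.5 = 0.5474 m/s
v_mean = 0.85 × 0.5474 = 0.4653 m/s
Q = A × v_mean = 9.78 × 0.4653 = 4.550 m³/s

4.55 m³/s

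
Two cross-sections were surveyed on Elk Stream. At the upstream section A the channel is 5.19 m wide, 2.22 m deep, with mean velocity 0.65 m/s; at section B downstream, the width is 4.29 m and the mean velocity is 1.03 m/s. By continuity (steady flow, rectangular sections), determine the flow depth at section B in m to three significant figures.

1.69 m

Q = A₁V₁ = (5.19×2.22) × 0.65 = 7.489 m³/s
d₂ = Q/(b₂ V₂) = 7.489/(4.29×1.03) = 1.695 m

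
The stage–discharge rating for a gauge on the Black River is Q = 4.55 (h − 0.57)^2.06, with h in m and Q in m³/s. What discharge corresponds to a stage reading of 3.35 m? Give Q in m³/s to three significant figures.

37.4 m³/s

Q = 4.55 × (3.35 − 0.57)^2.06 = 4.55 × 2.78^2.06 = 37.39 m³/s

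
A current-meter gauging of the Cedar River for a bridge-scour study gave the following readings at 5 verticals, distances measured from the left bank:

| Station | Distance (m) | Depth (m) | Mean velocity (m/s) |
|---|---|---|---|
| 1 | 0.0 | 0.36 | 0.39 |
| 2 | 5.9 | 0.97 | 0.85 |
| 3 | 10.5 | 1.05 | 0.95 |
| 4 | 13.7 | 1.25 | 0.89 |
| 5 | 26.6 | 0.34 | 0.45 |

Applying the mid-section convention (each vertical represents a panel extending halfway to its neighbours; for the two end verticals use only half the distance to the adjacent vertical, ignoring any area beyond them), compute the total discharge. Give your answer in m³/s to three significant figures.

w_1 = (5.9 − 0.0)/2 = 2.95 m; q_1 = 0.39 × 0.36 × 2.95 = 0.4142 m³/s
w_2 = (10.5 − 0.0)/2 = 5.25 m; q_2 = 0.85 × 0.97 × 5.25 = 4.329 m³/s
w_3 = (13.7 − 5.9)/2 = 3.9 m; q_3 = 0.95 × 1.05 × 3.9 = 3.890 m³/s
w_4 = (26.6 − 10.5)/2 = 8.05 m; q_4 = 0.89 × 1.25 × 8.05 = 8.956 m³/s
w_5 = (26.6 − 13.7)/2 = 6.45 m; q_5 = 0.45 × 0.34 × 6.45 = 0.9869 m³/s
Q = Σ qᵢ = 18.58 m³/s

18.6 m³/s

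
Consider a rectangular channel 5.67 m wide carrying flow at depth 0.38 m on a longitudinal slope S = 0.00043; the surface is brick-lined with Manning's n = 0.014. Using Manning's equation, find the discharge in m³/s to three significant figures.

A = b·y = 5.67 × 0.38 = 2.155 m²
P = b + 2y = 5.67 + 2×0.38 = 6.430 m
R = A/P = 2.155/6.430 = 0.3351 m
Q = (1/n)·A·R^(2/3)·S^(1/2) = (1/0.014) × 2.155 × 0.3351^(2/3) × 0.00043^(1/2) = 1.540 m³/s

1.54 m³/s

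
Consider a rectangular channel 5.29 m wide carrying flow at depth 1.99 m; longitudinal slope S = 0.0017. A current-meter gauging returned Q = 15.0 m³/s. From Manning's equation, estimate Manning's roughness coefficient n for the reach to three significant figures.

0.0315

A = b·y = 5.29 × 1.99 = 10.53 m²
P = b + 2y = 5.29 + 2×1.99 = 9.270 m
R = A/P = 10.53/9.270 = 1.136 m
n = (1/Q)·A·R^(2/3)·S^(1/2) = (1/15.0) × 10.53 × 1.088 × 0.04123 = 0.03150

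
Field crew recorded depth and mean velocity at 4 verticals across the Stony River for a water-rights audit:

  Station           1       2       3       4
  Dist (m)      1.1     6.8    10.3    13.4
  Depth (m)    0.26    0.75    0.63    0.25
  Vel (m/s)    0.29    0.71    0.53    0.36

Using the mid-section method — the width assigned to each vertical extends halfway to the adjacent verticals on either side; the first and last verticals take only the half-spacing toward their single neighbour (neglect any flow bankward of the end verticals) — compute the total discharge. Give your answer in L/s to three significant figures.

3910 L/s

w_1 = (6.8 − 1.1)/2 = 2.85 m; q_1 = 0.29 × 0.26 × 2.85 = 0.2149 m³/s
w_2 = (10.3 − 1.1)/2 = 4.6 m; q_2 = 0.71 × 0.75 × 4.6 = 2.450 m³/s
w_3 = (13.4 − 6.8)/2 = 3.3 m; q_3 = 0.53 × 0.63 × 3.3 = 1.102 m³/s
w_4 = (13.4 − 10.3)/2 = 1.55 m; q_4 = 0.36 × 0.25 × 1.55 = 0.1395 m³/s
Q = Σ qᵢ = 3.906 m³/s
= 3.906 × 1000 = 3906 L/s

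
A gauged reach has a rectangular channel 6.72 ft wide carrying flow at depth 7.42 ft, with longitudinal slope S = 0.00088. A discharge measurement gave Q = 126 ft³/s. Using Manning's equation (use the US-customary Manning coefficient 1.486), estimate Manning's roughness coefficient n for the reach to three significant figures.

A = b·y = 6.72 × 7.42 = 49.86 ft²
P = b + 2y = 6.72 + 2×7.42 = 21.56 ft
R = A/P = 49.86/21.56 = 2.313 ft
n = (1.486/Q)·A·R^(2/3)·S^(1/2) = (1.486/126) × 49.86 × 1.749 × 0.02966 = 0.03051

0.0305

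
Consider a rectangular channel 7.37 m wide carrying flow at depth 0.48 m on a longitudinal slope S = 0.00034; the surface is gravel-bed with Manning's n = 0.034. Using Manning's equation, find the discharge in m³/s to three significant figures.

A = b·y = 7.37 × 0.48 = 3.538 m²
P = b + 2y = 7.37 + 2×0.48 = 8.330 m
R = A/P = 3.538/8.330 = 0.4247 m
Q = (1/n)·A·R^(2/3)·S^(1/2) = (1/0.034) × 3.538 × 0.4247^(2/3) × 0.00034^(1/2) = 1.084 m³/s

1.08 m³/s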